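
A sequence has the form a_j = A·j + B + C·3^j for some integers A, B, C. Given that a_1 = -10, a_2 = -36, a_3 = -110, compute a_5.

Plug in j = 1, 2, 3: A + B + 3C = -10; 2A + B + 9C = -36; 3A + B + 27C = -110.
Subtracting the first from the second: A + 6C = -26.
Subtracting the second from the third: A + 18C = -74.
Solving: C = -4, A = -2, then B = 4.
So a_j = -2·j + 4 + (-4)·3^j; at j=5 this is -978.

-978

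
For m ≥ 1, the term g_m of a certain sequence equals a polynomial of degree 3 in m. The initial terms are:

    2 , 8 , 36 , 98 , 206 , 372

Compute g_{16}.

1st diffs: 6, 28, 62, 108, 166.
2nd diffs: 22, 34, 46, 58.
3rd diffs: 12, 12, 12 (constant).
Newton forward-difference form: g_m = 2 + 6·C(m-1,1) + 22·C(m-1,2) + 12·C(m-1,3).
At m = 16: m-1 = 15, so g_{16} = 2 + 90 + 2310 + 5460 = 7862.

7862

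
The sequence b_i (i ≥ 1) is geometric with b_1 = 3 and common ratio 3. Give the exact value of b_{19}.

b_i = 3·3^(i-1).
b_{19} = 3·3^18 = 1162261467.

1162261467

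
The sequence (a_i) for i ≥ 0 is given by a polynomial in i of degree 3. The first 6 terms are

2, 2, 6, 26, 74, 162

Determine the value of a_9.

1154

1st diffs: 0, 4, 20, 48, 88.
2nd diffs: 4, 16, 28, 40.
3rd diffs: 12, 12, 12 (constant).
Newton forward-difference form: a_i = 2 + 4·C(i,2) + 12·C(i,3).
At i = 9: i = 9, so a_9 = 2 + 144 + 1008 = 1154.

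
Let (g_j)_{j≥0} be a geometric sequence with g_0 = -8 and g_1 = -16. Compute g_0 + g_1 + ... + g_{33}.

-137438953464

Common ratio r = 2.
g_j = (-8)·2^(j-0).
S = (-8)·(2^34 - 1)/(2 - 1) = (-8)·(17179869184 - 1)/(1) = -137438953464.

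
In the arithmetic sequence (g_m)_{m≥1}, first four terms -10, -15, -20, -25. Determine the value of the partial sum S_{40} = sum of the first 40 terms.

-4300

Common difference d = -5.
g_m = -10 + (m - 1)·(-5).
g_{40} = -205; S = 40·(-10 + (-205))/2 = -4300.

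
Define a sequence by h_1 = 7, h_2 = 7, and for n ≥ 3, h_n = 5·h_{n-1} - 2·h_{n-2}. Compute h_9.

178717

Compute successive terms:
h_3 = 21;  h_4 = 91;  h_5 = 413;  h_6 = 1883;  h_7 = 8589;  h_8 = 39179;  h_9 = 178717.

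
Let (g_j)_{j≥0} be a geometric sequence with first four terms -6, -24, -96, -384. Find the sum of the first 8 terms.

Common ratio r = 4.
g_j = (-6)·4^(j-0).
S = (-6)·(4^8 - 1)/(4 - 1) = (-6)·(65536 - 1)/(3) = -131070.

-131070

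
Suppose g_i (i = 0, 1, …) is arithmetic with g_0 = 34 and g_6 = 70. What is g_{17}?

Common difference d = (70 - 34) / (6 - 0) = 6.
g_i = 34 + (i - 0)·6.
g_{17} = 34 + 17·6 = 136.

136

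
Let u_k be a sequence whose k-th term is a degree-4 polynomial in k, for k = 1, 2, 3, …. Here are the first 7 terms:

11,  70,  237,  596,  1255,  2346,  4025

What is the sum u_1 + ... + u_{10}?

1st diffs: 59, 167, 359, 659, 1091, 1679.
2nd diffs: 108, 192, 300, 432, 588.
3rd diffs: 84, 108, 132, 156.
4th diffs: 24, 24, 24 (constant).
Newton forward-difference form: u_k = 11 + 59·C(k-1,1) + 108·C(k-1,2) + 84·C(k-1,3) + 24·C(k-1,4).
Continuing: 6472, 9891, 14510.
Summing k = 1..10 (10 terms) gives 39413.

39413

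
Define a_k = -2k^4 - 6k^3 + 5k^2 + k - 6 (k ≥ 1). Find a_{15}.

-120366

a_{15} = -2·15^4 - 6·15^3 + 5·15^2 + 1·15 - 6 = -120366.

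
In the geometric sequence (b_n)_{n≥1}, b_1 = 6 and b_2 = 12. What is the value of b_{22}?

12582912

Common ratio r = 2.
b_n = 6·2^(n-1).
b_{22} = 6·2^21 = 12582912.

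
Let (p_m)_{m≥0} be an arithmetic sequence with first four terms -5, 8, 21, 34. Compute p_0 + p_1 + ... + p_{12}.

949

Common difference d = 13.
p_m = -5 + (m - 0)·13.
p_{12} = 151; S = 13·(-5 + 151)/2 = 949.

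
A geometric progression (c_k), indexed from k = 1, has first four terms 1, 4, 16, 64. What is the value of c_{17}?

4294967296

Common ratio r = 4.
c_k = 1·4^(k-1).
c_{17} = 1·4^16 = 4294967296.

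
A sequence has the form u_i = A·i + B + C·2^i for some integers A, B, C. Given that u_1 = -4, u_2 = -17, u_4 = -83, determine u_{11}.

-10264

At i = 1, 2, 4: A + B + 2C = -4; 2A + B + 4C = -17; 4A + B + 16C = -83.
Subtracting the first from the second: A + 2C = -13.
Subtracting the second from the third: 2A + 12C = -66.
Solving: C = -5, A = -3, then B = 9.
Therefore u_{11} = -33 + 9 + (-5)·2048 = -10264.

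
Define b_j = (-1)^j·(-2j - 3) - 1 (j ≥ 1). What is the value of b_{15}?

(-1)^15 = -1; -2j - 3 at j=15 is -33; so b_{15} = 32.

32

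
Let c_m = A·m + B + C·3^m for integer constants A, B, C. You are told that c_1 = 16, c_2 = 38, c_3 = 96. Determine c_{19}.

Plug in m = 1, 2, 3: A + B + 3C = 16; 2A + B + 9C = 38; 3A + B + 27C = 96.
Subtracting the first from the second: A + 6C = 22.
Subtracting the second from the third: A + 18C = 58.
Solving: C = 3, A = 4, then B = 3.
Therefore c_{19} = 76 + 3 + 3·1162261467 = 3486784480.

3486784480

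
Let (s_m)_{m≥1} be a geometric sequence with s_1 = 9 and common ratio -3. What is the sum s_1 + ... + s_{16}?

-96855120

s_m = 9·(-3)^(m-1).
S = 9·((-3)^16 - 1)/(-3 - 1) = 9·(43046721 - 1)/(-4) = -96855120.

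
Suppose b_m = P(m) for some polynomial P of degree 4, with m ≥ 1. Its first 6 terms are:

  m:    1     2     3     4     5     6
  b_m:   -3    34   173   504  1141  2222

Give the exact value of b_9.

9869

1st diffs: 37, 139, 331, 637, 1081.
2nd diffs: 102, 192, 306, 444.
3rd diffs: 90, 114, 138.
4th diffs: 24, 24 (constant).
Newton forward-difference form: b_m = -3 + 37·C(m-1,1) + 102·C(m-1,2) + 90·C(m-1,3) + 24·C(m-1,4).
At m = 9: m-1 = 8, so b_9 = -3 + 296 + 2856 + 5040 + 1680 = 9869.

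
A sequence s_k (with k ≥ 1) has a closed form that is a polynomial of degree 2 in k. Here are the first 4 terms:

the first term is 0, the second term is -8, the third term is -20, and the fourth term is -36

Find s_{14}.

-416

1st diffs: -8, -12, -16.
2nd diffs: -4, -4 (constant).
Newton forward-difference form: s_k = (-8)·C(k-1,1) + (-4)·C(k-1,2).
At k = 14: k-1 = 13, so s_{14} = -104 - 312 = -416.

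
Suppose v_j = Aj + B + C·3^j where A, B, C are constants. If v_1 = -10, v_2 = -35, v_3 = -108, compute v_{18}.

Write the equations: A + B + 3C = -10; 2A + B + 9C = -35; 3A + B + 27C = -108.
Subtracting the first from the second: A + 6C = -25.
Subtracting the second from the third: A + 18C = -73.
Solving: C = -4, A = -1, then B = 3.
Hence v_{18} = -1·18 + 3 + (-4)·387420489 = -1549681971.

-1549681971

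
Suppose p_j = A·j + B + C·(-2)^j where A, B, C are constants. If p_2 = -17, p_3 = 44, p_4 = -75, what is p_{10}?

-5109

Plug in j = 2, 3, 4: 2A + B + 4C = -17; 3A + B - 8C = 44; 4A + B + 16C = -75.
Subtracting the first from the second: A - 12C = 61.
Subtracting the second from the third: A + 24C = -119.
Solving: C = -5, A = 1, then B = 1.
So p_j = 1·j + 1 + (-5)·(-2)^j; at j=10 this is -5109.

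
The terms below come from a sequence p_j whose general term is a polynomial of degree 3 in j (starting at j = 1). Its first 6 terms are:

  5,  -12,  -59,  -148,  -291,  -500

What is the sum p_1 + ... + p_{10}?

-6835

1st diffs: -17, -47, -89, -143, -209.
2nd diffs: -30, -42, -54, -66.
3rd diffs: -12, -12, -12 (constant).
Newton forward-difference form: p_j = 5 + (-17)·C(j-1,1) + (-30)·C(j-1,2) + (-12)·C(j-1,3).
Continuing: -787, -1164, -1643, -2236.
Summing j = 1..10 (10 terms) gives -6835.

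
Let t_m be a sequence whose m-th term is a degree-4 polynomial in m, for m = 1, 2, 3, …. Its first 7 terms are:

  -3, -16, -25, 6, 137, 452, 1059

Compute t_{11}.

9407

1st diffs: -13, -9, 31, 131, 315, 607.
2nd diffs: 4, 40, 100, 184, 292.
3rd diffs: 36, 60, 84, 108.
4th diffs: 24, 24, 24 (constant).
So t_m = m^4 - 4m^3 + m^2 - 3m + 2.
Evaluating at m = 11 gives t_{11} = 9407.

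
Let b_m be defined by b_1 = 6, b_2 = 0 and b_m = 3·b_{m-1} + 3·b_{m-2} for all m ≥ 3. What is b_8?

11664

b_3 = 18, b_4 = 54, b_5 = 216, b_6 = 810, b_7 = 3078, b_8 = 11664.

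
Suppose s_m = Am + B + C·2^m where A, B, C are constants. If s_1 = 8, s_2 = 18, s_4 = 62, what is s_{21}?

6291538

Write the equations: A + B + 2C = 8; 2A + B + 4C = 18; 4A + B + 16C = 62.
Subtracting the first from the second: A + 2C = 10.
Subtracting the second from the third: 2A + 12C = 44.
Solving: C = 3, A = 4, then B = -2.
So s_m = 4·m + (-2) + 3·2^m; at m=21 this is 6291538.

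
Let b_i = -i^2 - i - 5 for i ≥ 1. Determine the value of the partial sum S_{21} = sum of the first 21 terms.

-3647

Over i = 1..21: Σi = 231, Σi² = 3311.
Total = (-1)·3311 + (-1)·231 + (-5)·21 = -3647.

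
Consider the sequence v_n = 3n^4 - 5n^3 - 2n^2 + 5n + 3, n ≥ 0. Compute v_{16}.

v_{16} = 3·16^4 - 5·16^3 - 2·16^2 + 5·16 + 3 = 175699.

175699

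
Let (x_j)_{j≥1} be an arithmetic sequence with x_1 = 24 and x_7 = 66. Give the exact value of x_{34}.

Common difference d = (66 - 24) / (7 - 1) = 7.
x_j = 24 + (j - 1)·7.
x_{34} = 24 + 33·7 = 255.

255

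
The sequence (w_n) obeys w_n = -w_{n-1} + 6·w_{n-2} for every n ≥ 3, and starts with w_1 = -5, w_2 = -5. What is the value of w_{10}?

Applying the relation repeatedly:
w_3 = -25; w_4 = -5; w_5 = -145; w_6 = 115; w_7 = -985; w_8 = 1675; w_9 = -7585; w_{10} = 17635.
(Characteristic roots are 2 and -3.)

17635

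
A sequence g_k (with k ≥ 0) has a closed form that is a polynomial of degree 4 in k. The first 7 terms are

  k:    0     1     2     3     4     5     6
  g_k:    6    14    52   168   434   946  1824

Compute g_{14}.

44344

1st diffs: 8, 38, 116, 266, 512, 878.
2nd diffs: 30, 78, 150, 246, 366.
3rd diffs: 48, 72, 96, 120.
4th diffs: 24, 24, 24 (constant).
Newton forward-difference form: g_k = 6 + 8·C(k,1) + 30·C(k,2) + 48·C(k,3) + 24·C(k,4).
At k = 14: k = 14, so g_{14} = 6 + 112 + 2730 + 17472 + 24024 = 44344.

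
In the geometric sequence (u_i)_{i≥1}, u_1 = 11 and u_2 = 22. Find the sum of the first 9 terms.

Common ratio r = 2.
u_i = 11·2^(i-1).
S = 11·(2^9 - 1)/(2 - 1) = 11·(512 - 1)/(1) = 5621.

5621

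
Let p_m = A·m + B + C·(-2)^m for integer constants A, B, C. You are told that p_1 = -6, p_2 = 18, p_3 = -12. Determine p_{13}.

-24504

Write the equations: A + B - 2C = -6; 2A + B + 4C = 18; 3A + B - 8C = -12.
Subtracting the first from the second: A + 6C = 24.
Subtracting the second from the third: A - 12C = -30.
Solving: C = 3, A = 6, then B = -6.
So p_m = 6·m + (-6) + 3·(-2)^m; at m=13 this is -24504.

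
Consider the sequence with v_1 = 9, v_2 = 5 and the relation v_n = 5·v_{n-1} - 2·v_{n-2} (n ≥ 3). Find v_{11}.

997087

Step forward from the initial values:
v_3 = 7; v_4 = 25; v_5 = 111; v_6 = 505; v_7 = 2303; v_8 = 10505; v_9 = 47919; v_{10} = 218585; v_{11} = 997087.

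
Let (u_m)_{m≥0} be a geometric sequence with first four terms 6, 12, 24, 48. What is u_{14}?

98304

Common ratio r = 2.
u_m = 6·2^(m-0).
u_{14} = 6·2^14 = 98304.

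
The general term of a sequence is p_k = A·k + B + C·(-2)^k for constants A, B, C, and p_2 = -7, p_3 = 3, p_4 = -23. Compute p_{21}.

2097111

Write the equations: 2A + B + 4C = -7; 3A + B - 8C = 3; 4A + B + 16C = -23.
Subtracting the first from the second: A - 12C = 10.
Subtracting the second from the third: A + 24C = -26.
Solving: C = -1, A = -2, then B = 1.
Therefore p_{21} = -42 + 1 + (-1)·(-2097152) = 2097111.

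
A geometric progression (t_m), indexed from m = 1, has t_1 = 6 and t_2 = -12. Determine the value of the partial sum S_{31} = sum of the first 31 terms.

4294967298

Common ratio r = -2.
t_m = 6·(-2)^(m-1).
S = 6·((-2)^31 - 1)/(-2 - 1) = 6·(-2147483648 - 1)/(-3) = 4294967298.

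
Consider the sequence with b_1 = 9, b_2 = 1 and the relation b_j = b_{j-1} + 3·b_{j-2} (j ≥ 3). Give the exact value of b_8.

Iterate the recurrence:
b_3 = 28;  b_4 = 31;  b_5 = 115;  b_6 = 208;  b_7 = 553;  b_8 = 1177.

1177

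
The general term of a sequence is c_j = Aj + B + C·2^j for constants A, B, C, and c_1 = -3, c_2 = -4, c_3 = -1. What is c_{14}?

Plug in j = 1, 2, 3: A + B + 2C = -3; 2A + B + 4C = -4; 3A + B + 8C = -1.
Subtracting the first from the second: A + 2C = -1.
Subtracting the second from the third: A + 4C = 3.
Solving: C = 2, A = -5, then B = -2.
So c_j = -5·j + (-2) + 2·2^j; at j=14 this is 32696.

32696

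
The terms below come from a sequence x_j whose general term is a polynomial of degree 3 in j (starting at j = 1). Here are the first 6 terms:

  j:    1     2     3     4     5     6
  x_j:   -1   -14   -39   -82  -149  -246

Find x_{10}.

-1054

1st diffs: -13, -25, -43, -67, -97.
2nd diffs: -12, -18, -24, -30.
3rd diffs: -6, -6, -6 (constant).
Newton forward-difference form: x_j = -1 + (-13)·C(j-1,1) + (-12)·C(j-1,2) + (-6)·C(j-1,3).
At j = 10: j-1 = 9, so x_{10} = -1 - 117 - 432 - 504 = -1054.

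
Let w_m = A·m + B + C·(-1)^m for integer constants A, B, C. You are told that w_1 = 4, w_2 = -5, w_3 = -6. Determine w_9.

Plug in m = 1, 2, 3: A + B - C = 4; 2A + B + C = -5; 3A + B - C = -6.
Subtracting the first from the second: A + 2C = -9.
Subtracting the second from the third: A - 2C = -1.
Solving: C = -2, A = -5, then B = 7.
Hence w_9 = -5·9 + 7 + (-2)·(-1) = -36.

-36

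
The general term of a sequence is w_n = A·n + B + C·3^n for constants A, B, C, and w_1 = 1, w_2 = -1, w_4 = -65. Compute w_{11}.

The three given values yield: A + B + 3C = 1; 2A + B + 9C = -1; 4A + B + 81C = -65.
Subtracting the first from the second: A + 6C = -2.
Subtracting the second from the third: 2A + 72C = -64.
Solving: C = -1, A = 4, then B = 0.
Therefore w_{11} = 44 + 0 + (-1)·177147 = -177103.

-177103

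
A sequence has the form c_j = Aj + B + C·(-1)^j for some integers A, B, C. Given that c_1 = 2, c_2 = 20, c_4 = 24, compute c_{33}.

66

Write the equations: A + B - C = 2; 2A + B + C = 20; 4A + B + C = 24.
Subtracting the first from the second: A + 2C = 18.
Subtracting the second from the third: 2A = 4.
Solving: C = 8, A = 2, then B = 8.
Therefore c_{33} = 66 + 8 + 8·(-1) = 66.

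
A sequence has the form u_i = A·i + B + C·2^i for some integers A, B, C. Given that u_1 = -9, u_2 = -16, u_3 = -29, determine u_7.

Write the equations: A + B + 2C = -9; 2A + B + 4C = -16; 3A + B + 8C = -29.
Subtracting the first from the second: A + 2C = -7.
Subtracting the second from the third: A + 4C = -13.
Solving: C = -3, A = -1, then B = -2.
So u_i = -1·i + (-2) + (-3)·2^i; at i=7 this is -393.

-393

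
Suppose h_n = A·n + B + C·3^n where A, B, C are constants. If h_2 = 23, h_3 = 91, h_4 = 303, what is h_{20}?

At n = 2, 3, 4: 2A + B + 9C = 23; 3A + B + 27C = 91; 4A + B + 81C = 303.
Subtracting the first from the second: A + 18C = 68.
Subtracting the second from the third: A + 54C = 212.
Solving: C = 4, A = -4, then B = -5.
Therefore h_{20} = -80 + (-5) + 4·3486784401 = 13947137519.

13947137519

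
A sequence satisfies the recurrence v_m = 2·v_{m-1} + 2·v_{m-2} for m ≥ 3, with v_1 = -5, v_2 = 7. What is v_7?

400

Iterate the recurrence:
v_3 = 4  v_4 = 22  v_5 = 52  v_6 = 148  v_7 = 400.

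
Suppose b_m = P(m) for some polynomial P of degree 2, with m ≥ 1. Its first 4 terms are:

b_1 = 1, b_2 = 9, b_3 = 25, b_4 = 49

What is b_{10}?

361

1st diffs: 8, 16, 24.
2nd diffs: 8, 8 (constant).
So b_m = 4m^2 - 4m + 1.
Evaluating at m = 10 gives b_{10} = 361.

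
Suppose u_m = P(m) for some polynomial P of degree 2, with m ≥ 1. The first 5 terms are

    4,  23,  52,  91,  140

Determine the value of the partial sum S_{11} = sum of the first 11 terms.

2739

1st diffs: 19, 29, 39, 49.
2nd diffs: 10, 10, 10 (constant).
So u_m = 5m^2 + 4m - 5.
Continuing: …, 199, 268, 347, 436, …, u_{11} = 644.
Summing m = 1..11 (11 terms) gives 2739.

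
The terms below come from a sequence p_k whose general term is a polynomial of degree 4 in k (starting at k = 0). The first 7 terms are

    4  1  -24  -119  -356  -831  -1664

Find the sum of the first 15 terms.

1st diffs: -3, -25, -95, -237, -475, -833.
2nd diffs: -22, -70, -142, -238, -358.
3rd diffs: -48, -72, -96, -120.
4th diffs: -24, -24, -24 (constant).
Newton forward-difference form: p_k = 4 + (-3)·C(k,1) + (-22)·C(k,2) + (-48)·C(k,3) + (-24)·C(k,4).
Continuing: …, -2999, -5004, -7871, -11816, …, p_{14} = -43536.
Summing k = 0..14 (15 terms) gives -147857.

-147857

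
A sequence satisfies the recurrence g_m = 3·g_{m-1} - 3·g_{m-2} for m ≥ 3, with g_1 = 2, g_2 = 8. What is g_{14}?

g_3 = 18, g_4 = 30, g_5 = 36, …, g_{11} = -972, g_{12} = -486, g_{13} = 1458, g_{14} = 5832.

5832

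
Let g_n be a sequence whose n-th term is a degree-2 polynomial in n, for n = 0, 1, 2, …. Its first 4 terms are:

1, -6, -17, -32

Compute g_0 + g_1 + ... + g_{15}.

1st diffs: -7, -11, -15.
2nd diffs: -4, -4 (constant).
Newton forward-difference form: g_n = 1 + (-7)·C(n,1) + (-4)·C(n,2).
Continuing: …, -51, -74, -101, -132, …, g_{15} = -524.
Summing n = 0..15 (16 terms) gives -3064.

-3064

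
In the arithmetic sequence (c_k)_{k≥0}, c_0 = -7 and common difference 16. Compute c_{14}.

217

c_k = -7 + (k - 0)·16.
c_{14} = -7 + 14·16 = 217.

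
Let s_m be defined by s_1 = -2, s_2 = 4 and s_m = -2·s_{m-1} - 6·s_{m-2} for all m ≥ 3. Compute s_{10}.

s_3 = 4; s_4 = -32; s_5 = 40; s_6 = 112; s_7 = -464; s_8 = 256; s_9 = 2272; s_{10} = -6080.

-6080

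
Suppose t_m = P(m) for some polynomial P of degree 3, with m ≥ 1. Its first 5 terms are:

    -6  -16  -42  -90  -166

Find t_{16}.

-4566

1st diffs: -10, -26, -48, -76.
2nd diffs: -16, -22, -28.
3rd diffs: -6, -6 (constant).
Newton forward-difference form: t_m = -6 + (-10)·C(m-1,1) + (-16)·C(m-1,2) + (-6)·C(m-1,3).
At m = 16: m-1 = 15, so t_{16} = -6 - 150 - 1680 - 2730 = -4566.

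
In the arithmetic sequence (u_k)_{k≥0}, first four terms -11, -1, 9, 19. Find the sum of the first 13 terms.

Common difference d = 10.
u_k = -11 + (k - 0)·10.
u_{12} = 109; S = 13·(-11 + 109)/2 = 637.

637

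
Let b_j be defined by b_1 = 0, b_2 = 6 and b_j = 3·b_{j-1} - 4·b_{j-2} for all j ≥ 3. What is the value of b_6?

-66

Iterate the recurrence:
b_3 = 18  b_4 = 30  b_5 = 18  b_6 = -66.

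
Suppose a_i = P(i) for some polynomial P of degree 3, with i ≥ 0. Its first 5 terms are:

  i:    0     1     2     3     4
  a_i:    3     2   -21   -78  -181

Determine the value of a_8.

-1293

1st diffs: -1, -23, -57, -103.
2nd diffs: -22, -34, -46.
3rd diffs: -12, -12 (constant).
So a_i = -2i^3 - 5i^2 + 6i + 3.
Evaluating at i = 8 gives a_8 = -1293.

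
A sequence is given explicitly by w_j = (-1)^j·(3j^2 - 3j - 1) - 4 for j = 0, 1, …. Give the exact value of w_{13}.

-471

(-1)^13 = -1; 3j^2 - 3j - 1 at j=13 is 467; so w_{13} = -471.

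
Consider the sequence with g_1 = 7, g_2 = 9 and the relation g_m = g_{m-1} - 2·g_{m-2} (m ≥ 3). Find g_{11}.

Step forward from the initial values:
g_3 = -5; g_4 = -23; g_5 = -13; g_6 = 33; g_7 = 59; g_8 = -7; g_9 = -125; g_{10} = -111; g_{11} = 139.

139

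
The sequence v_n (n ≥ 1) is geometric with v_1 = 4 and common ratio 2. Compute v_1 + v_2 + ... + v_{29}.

v_n = 4·2^(n-1).
S = 4·(2^29 - 1)/(2 - 1) = 4·(536870912 - 1)/(1) = 2147483644.

2147483644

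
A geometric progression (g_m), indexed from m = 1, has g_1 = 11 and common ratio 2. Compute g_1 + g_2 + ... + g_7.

1397

g_m = 11·2^(m-1).
S = 11·(2^7 - 1)/(2 - 1) = 11·(128 - 1)/(1) = 1397.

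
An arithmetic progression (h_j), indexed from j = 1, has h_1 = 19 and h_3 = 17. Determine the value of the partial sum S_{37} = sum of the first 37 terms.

Common difference d = (17 - 19) / (3 - 1) = -1.
h_j = 19 + (j - 1)·(-1).
h_{37} = -17; S = 37·(19 + (-17))/2 = 37.

37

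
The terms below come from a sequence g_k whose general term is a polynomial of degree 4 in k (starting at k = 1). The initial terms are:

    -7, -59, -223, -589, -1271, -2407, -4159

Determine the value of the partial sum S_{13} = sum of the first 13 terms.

1st diffs: -52, -164, -366, -682, -1136, -1752.
2nd diffs: -112, -202, -316, -454, -616.
3rd diffs: -90, -114, -138, -162.
4th diffs: -24, -24, -24 (constant).
Newton forward-difference form: g_k = -7 + (-52)·C(k-1,1) + (-112)·C(k-1,2) + (-90)·C(k-1,3) + (-24)·C(k-1,4).
Continuing: …, -6713, -10279, -15091, -21407, …, g_{13} = -39703.
Summing k = 1..13 (13 terms) gives -131417.

-131417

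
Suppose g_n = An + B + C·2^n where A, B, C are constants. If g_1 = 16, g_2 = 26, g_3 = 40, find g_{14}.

32858

Write the equations: A + B + 2C = 16; 2A + B + 4C = 26; 3A + B + 8C = 40.
Subtracting the first from the second: A + 2C = 10.
Subtracting the second from the third: A + 4C = 14.
Solving: C = 2, A = 6, then B = 6.
So g_n = 6·n + 6 + 2·2^n; at n=14 this is 32858.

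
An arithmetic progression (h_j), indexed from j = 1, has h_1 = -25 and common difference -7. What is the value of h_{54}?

h_j = -25 + (j - 1)·(-7).
h_{54} = -25 + 53·(-7) = -396.

-396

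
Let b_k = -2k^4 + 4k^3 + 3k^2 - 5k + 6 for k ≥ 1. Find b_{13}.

b_{13} = -2·13^4 + 4·13^3 + 3·13^2 - 5·13 + 6 = -47886.

-47886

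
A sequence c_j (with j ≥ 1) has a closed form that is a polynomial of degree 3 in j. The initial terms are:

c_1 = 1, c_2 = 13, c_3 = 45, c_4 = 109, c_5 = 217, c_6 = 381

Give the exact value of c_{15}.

1st diffs: 12, 32, 64, 108, 164.
2nd diffs: 20, 32, 44, 56.
3rd diffs: 12, 12, 12 (constant).
Newton forward-difference form: c_j = 1 + 12·C(j-1,1) + 20·C(j-1,2) + 12·C(j-1,3).
At j = 15: j-1 = 14, so c_{15} = 1 + 168 + 1820 + 4368 = 6357.

6357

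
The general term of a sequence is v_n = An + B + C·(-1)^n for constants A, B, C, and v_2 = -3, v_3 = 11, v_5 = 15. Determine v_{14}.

Write the equations: 2A + B + C = -3; 3A + B - C = 11; 5A + B - C = 15.
Subtracting the first from the second: A - 2C = 14.
Subtracting the second from the third: 2A = 4.
Solving: C = -6, A = 2, then B = -1.
Therefore v_{14} = 28 + (-1) + (-6)·1 = 21.

21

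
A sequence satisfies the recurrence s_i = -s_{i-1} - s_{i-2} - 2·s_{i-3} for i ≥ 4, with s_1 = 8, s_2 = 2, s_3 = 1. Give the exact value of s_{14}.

s_4 = -19  s_5 = 14  s_6 = 3  …  s_{11} = 94  s_{12} = -129  s_{13} = 65  s_{14} = -124.

-124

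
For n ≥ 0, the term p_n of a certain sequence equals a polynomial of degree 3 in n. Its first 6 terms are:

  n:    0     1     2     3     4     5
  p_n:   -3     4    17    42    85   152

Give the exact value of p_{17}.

5012

1st diffs: 7, 13, 25, 43, 67.
2nd diffs: 6, 12, 18, 24.
3rd diffs: 6, 6, 6 (constant).
So p_n = n^3 + 6n - 3.
Evaluating at n = 17 gives p_{17} = 5012.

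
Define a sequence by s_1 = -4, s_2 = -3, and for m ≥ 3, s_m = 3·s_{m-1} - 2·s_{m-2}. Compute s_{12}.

2043

Step forward from the initial values:
s_3 = -1;  s_4 = 3;  s_5 = 11;  s_6 = 27;  s_7 = 59;  s_8 = 123;  s_9 = 251;  s_{10} = 507;  s_{11} = 1019;  s_{12} = 2043.
(Characteristic roots are 2 and 1.)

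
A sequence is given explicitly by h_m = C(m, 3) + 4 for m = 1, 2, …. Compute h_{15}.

459

C(15, 3) = 455, so h_{15} = 459.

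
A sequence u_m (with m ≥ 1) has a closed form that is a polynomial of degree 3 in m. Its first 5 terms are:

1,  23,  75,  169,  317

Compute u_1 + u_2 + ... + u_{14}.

24948

1st diffs: 22, 52, 94, 148.
2nd diffs: 30, 42, 54.
3rd diffs: 12, 12 (constant).
So u_m = 2m^3 + 3m^2 - m - 3.
Continuing: …, 531, 823, 1205, 1689, …, u_{14} = 6059.
Summing m = 1..14 (14 terms) gives 24948.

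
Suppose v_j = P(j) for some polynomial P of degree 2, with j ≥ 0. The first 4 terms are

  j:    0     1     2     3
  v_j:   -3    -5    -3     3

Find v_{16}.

1st diffs: -2, 2, 6.
2nd diffs: 4, 4 (constant).
Newton forward-difference form: v_j = -3 + (-2)·C(j,1) + 4·C(j,2).
At j = 16: j = 16, so v_{16} = -3 - 32 + 480 = 445.

445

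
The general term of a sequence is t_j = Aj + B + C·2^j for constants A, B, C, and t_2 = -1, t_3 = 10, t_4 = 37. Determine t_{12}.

Write the equations: 2A + B + 4C = -1; 3A + B + 8C = 10; 4A + B + 16C = 37.
Subtracting the first from the second: A + 4C = 11.
Subtracting the second from the third: A + 8C = 27.
Solving: C = 4, A = -5, then B = -7.
So t_j = -5·j + (-7) + 4·2^j; at j=12 this is 16317.

16317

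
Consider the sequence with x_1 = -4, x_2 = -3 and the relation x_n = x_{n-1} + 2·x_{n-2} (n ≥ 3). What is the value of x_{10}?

-1193

Compute successive terms:
x_3 = -11; x_4 = -17; x_5 = -39; x_6 = -73; x_7 = -151; x_8 = -297; x_9 = -599; x_{10} = -1193.
(Characteristic roots are 2 and -1.)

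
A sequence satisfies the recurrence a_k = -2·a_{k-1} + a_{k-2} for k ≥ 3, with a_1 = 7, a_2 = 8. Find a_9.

Iterate the recurrence:
a_3 = -9; a_4 = 26; a_5 = -61; a_6 = 148; a_7 = -357; a_8 = 862; a_9 = -2081.

-2081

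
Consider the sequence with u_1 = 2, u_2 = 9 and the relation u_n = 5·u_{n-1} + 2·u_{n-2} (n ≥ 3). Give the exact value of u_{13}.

980415893

Compute successive terms:
u_3 = 49;  u_4 = 263;  u_5 = 1413;  …;  u_{10} = 6323159;  u_{11} = 33969789;  u_{12} = 182495263;  u_{13} = 980415893.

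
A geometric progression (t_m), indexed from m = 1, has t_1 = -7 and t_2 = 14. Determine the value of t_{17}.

Common ratio r = -2.
t_m = (-7)·(-2)^(m-1).
t_{17} = (-7)·(-2)^16 = -458752.

-458752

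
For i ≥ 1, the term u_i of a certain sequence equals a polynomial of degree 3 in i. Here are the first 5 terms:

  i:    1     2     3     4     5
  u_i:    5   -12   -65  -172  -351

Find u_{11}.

1st diffs: -17, -53, -107, -179.
2nd diffs: -36, -54, -72.
3rd diffs: -18, -18 (constant).
So u_i = -3i^3 + 4i + 4.
Evaluating at i = 11 gives u_{11} = -3945.

-3945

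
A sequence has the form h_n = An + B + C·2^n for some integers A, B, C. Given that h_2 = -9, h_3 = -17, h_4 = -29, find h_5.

At n = 2, 3, 4: 2A + B + 4C = -9; 3A + B + 8C = -17; 4A + B + 16C = -29.
Subtracting the first from the second: A + 4C = -8.
Subtracting the second from the third: A + 8C = -12.
Solving: C = -1, A = -4, then B = 3.
Hence h_5 = -4·5 + 3 + (-1)·32 = -49.

-49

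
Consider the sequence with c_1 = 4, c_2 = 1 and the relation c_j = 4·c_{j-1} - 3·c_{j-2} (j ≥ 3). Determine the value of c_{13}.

Applying the relation repeatedly:
c_3 = -8, c_4 = -35, c_5 = -116, …, c_{10} = -29519, c_{11} = -88568, c_{12} = -265715, c_{13} = -797156.
(Characteristic roots are 3 and 1.)

-797156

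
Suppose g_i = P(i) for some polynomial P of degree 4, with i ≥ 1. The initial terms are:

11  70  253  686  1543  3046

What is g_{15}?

1st diffs: 59, 183, 433, 857, 1503.
2nd diffs: 124, 250, 424, 646.
3rd diffs: 126, 174, 222.
4th diffs: 48, 48 (constant).
Newton forward-difference form: g_i = 11 + 59·C(i-1,1) + 124·C(i-1,2) + 126·C(i-1,3) + 48·C(i-1,4).
At i = 15: i-1 = 14, so g_{15} = 11 + 826 + 11284 + 45864 + 48048 = 106033.

106033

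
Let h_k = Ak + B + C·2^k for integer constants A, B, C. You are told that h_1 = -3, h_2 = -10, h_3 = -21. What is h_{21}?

Write the equations: A + B + 2C = -3; 2A + B + 4C = -10; 3A + B + 8C = -21.
Subtracting the first from the second: A + 2C = -7.
Subtracting the second from the third: A + 4C = -11.
Solving: C = -2, A = -3, then B = 4.
Therefore h_{21} = -63 + 4 + (-2)·2097152 = -4194363.

-4194363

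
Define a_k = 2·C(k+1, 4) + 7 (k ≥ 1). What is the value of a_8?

259

C(9, 4) = 126, so a_8 = 259.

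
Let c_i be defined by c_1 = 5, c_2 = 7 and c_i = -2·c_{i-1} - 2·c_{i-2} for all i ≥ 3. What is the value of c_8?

-136

c_3 = -24, c_4 = 34, c_5 = -20, c_6 = -28, c_7 = 96, c_8 = -136.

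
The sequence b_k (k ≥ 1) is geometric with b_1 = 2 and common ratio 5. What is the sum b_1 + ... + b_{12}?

122070312

b_k = 2·5^(k-1).
S = 2·(5^12 - 1)/(5 - 1) = 2·(244140625 - 1)/(4) = 122070312.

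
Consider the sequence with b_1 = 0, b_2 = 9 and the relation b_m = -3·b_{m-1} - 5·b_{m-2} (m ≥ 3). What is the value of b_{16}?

Compute successive terms:
b_3 = -27, b_4 = 36, b_5 = 27, …, b_{13} = 47952, b_{14} = -187911, b_{15} = 323973, b_{16} = -32364.

-32364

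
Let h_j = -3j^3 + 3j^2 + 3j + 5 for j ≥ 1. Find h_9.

h_9 = -3·9^3 + 3·9^2 + 3·9 + 5 = -1912.

-1912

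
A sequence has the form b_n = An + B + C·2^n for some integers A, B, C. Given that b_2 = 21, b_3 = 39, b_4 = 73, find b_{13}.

32795

Plug in n = 2, 3, 4: 2A + B + 4C = 21; 3A + B + 8C = 39; 4A + B + 16C = 73.
Subtracting the first from the second: A + 4C = 18.
Subtracting the second from the third: A + 8C = 34.
Solving: C = 4, A = 2, then B = 1.
Hence b_{13} = 2·13 + 1 + 4·8192 = 32795.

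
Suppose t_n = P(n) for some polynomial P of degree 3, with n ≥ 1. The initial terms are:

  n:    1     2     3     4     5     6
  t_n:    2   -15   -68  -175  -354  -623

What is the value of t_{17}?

-14670

1st diffs: -17, -53, -107, -179, -269.
2nd diffs: -36, -54, -72, -90.
3rd diffs: -18, -18, -18 (constant).
Newton forward-difference form: t_n = 2 + (-17)·C(n-1,1) + (-36)·C(n-1,2) + (-18)·C(n-1,3).
At n = 17: n-1 = 16, so t_{17} = 2 - 272 - 4320 - 10080 = -14670.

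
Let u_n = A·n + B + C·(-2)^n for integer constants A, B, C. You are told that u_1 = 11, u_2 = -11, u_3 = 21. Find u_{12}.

-12327

Write the equations: A + B - 2C = 11; 2A + B + 4C = -11; 3A + B - 8C = 21.
Subtracting the first from the second: A + 6C = -22.
Subtracting the second from the third: A - 12C = 32.
Solving: C = -3, A = -4, then B = 9.
Therefore u_{12} = -48 + 9 + (-3)·4096 = -12327.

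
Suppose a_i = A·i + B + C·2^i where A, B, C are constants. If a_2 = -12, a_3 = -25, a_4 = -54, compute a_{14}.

At i = 2, 3, 4: 2A + B + 4C = -12; 3A + B + 8C = -25; 4A + B + 16C = -54.
Subtracting the first from the second: A + 4C = -13.
Subtracting the second from the third: A + 8C = -29.
Solving: C = -4, A = 3, then B = -2.
Therefore a_{14} = 42 + (-2) + (-4)·16384 = -65496.

-65496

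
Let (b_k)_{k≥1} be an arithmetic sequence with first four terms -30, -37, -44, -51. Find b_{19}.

Common difference d = -7.
b_k = -30 + (k - 1)·(-7).
b_{19} = -30 + 18·(-7) = -156.

-156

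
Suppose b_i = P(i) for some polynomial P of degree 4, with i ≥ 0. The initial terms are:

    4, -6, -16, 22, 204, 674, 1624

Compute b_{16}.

1st diffs: -10, -10, 38, 182, 470, 950.
2nd diffs: 0, 48, 144, 288, 480.
3rd diffs: 48, 96, 144, 192.
4th diffs: 48, 48, 48 (constant).
Newton forward-difference form: b_i = 4 + (-10)·C(i,1) + 48·C(i,3) + 48·C(i,4).
At i = 16: i = 16, so b_{16} = 4 - 160 + 26880 + 87360 = 114084.

114084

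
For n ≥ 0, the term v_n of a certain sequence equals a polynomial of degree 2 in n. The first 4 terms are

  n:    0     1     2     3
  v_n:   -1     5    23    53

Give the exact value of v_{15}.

1st diffs: 6, 18, 30.
2nd diffs: 12, 12 (constant).
Newton forward-difference form: v_n = -1 + 6·C(n,1) + 12·C(n,2).
At n = 15: n = 15, so v_{15} = -1 + 90 + 1260 = 1349.

1349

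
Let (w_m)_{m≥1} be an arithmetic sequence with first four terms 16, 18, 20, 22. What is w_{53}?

Common difference d = 2.
w_m = 16 + (m - 1)·2.
w_{53} = 16 + 52·2 = 120.

120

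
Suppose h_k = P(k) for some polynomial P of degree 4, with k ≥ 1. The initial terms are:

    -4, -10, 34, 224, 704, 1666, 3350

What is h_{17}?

1st diffs: -6, 44, 190, 480, 962, 1684.
2nd diffs: 50, 146, 290, 482, 722.
3rd diffs: 96, 144, 192, 240.
4th diffs: 48, 48, 48 (constant).
Newton forward-difference form: h_k = -4 + (-6)·C(k-1,1) + 50·C(k-1,2) + 96·C(k-1,3) + 48·C(k-1,4).
At k = 17: k-1 = 16, so h_{17} = -4 - 96 + 6000 + 53760 + 87360 = 147020.

147020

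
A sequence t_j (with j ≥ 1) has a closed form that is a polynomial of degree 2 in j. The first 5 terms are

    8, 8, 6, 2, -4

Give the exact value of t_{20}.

1st diffs: 0, -2, -4, -6.
2nd diffs: -2, -2, -2 (constant).
So t_j = -j^2 + 3j + 6.
Evaluating at j = 20 gives t_{20} = -334.

-334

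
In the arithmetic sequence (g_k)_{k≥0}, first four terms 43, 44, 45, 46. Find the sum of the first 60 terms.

Common difference d = 1.
g_k = 43 + (k - 0)·1.
g_{59} = 102; S = 60·(43 + 102)/2 = 4350.

4350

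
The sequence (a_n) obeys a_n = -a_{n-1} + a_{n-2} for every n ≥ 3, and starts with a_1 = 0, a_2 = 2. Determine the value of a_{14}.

466

Applying the relation repeatedly:
a_3 = -2  a_4 = 4  a_5 = -6  …  a_{11} = -110  a_{12} = 178  a_{13} = -288  a_{14} = 466.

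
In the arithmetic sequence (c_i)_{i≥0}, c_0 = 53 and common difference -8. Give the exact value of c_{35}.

c_i = 53 + (i - 0)·(-8).
c_{35} = 53 + 35·(-8) = -227.

-227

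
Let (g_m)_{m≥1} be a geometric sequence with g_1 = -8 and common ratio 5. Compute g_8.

-625000

g_m = (-8)·5^(m-1).
g_8 = (-8)·5^7 = -625000.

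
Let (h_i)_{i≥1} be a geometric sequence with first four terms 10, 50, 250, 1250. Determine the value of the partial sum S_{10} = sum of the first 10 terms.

Common ratio r = 5.
h_i = 10·5^(i-1).
S = 10·(5^10 - 1)/(5 - 1) = 10·(9765625 - 1)/(4) = 24414060.

24414060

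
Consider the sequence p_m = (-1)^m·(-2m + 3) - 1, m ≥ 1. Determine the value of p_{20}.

(-1)^20 = 1; -2m + 3 at m=20 is -37; so p_{20} = -38.

-38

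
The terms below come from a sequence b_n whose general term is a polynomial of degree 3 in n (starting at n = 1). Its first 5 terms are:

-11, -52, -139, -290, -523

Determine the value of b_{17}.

-16267

1st diffs: -41, -87, -151, -233.
2nd diffs: -46, -64, -82.
3rd diffs: -18, -18 (constant).
Newton forward-difference form: b_n = -11 + (-41)·C(n-1,1) + (-46)·C(n-1,2) + (-18)·C(n-1,3).
At n = 17: n-1 = 16, so b_{17} = -11 - 656 - 5520 - 10080 = -16267.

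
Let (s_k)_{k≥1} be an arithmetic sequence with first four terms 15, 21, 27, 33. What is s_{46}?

285

Common difference d = 6.
s_k = 15 + (k - 1)·6.
s_{46} = 15 + 45·6 = 285.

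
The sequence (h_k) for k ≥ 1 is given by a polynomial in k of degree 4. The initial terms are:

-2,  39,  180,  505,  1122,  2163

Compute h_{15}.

64272

1st diffs: 41, 141, 325, 617, 1041.
2nd diffs: 100, 184, 292, 424.
3rd diffs: 84, 108, 132.
4th diffs: 24, 24 (constant).
So h_k = k^4 + 4k^3 + k^2 - 5k - 3.
Evaluating at k = 15 gives h_{15} = 64272.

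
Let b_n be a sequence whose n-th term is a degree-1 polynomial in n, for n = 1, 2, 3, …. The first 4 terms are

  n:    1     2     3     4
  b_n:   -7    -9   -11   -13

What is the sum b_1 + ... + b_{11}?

-187

1st diffs: -2, -2, -2 (constant).
So b_n = -2n - 5.
Continuing: …, -15, -17, -19, -21, …, b_{11} = -27.
Summing n = 1..11 (11 terms) gives -187.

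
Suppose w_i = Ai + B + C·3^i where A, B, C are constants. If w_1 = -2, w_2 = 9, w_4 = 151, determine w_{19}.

Write the equations: A + B + 3C = -2; 2A + B + 9C = 9; 4A + B + 81C = 151.
Subtracting the first from the second: A + 6C = 11.
Subtracting the second from the third: 2A + 72C = 142.
Solving: C = 2, A = -1, then B = -7.
Hence w_{19} = -1·19 + (-7) + 2·1162261467 = 2324522908.

2324522908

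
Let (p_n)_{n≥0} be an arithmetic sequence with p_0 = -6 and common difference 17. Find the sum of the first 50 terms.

p_n = -6 + (n - 0)·17.
p_{49} = 827; S = 50·(-6 + 827)/2 = 20525.

20525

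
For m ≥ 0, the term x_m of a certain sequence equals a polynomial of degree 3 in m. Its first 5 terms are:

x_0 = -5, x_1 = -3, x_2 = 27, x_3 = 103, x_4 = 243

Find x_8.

1st diffs: 2, 30, 76, 140.
2nd diffs: 28, 46, 64.
3rd diffs: 18, 18 (constant).
Newton forward-difference form: x_m = -5 + 2·C(m,1) + 28·C(m,2) + 18·C(m,3).
At m = 8: m = 8, so x_8 = -5 + 16 + 784 + 1008 = 1803.

1803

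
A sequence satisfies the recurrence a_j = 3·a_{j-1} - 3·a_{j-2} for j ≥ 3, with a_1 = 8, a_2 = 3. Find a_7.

Step forward from the initial values:
a_3 = -15;  a_4 = -54;  a_5 = -117;  a_6 = -189;  a_7 = -216.

-216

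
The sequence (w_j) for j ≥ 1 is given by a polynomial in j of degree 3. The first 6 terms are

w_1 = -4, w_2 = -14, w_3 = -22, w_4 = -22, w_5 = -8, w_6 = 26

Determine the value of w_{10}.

482

1st diffs: -10, -8, 0, 14, 34.
2nd diffs: 2, 8, 14, 20.
3rd diffs: 6, 6, 6 (constant).
Newton forward-difference form: w_j = -4 + (-10)·C(j-1,1) + 2·C(j-1,2) + 6·C(j-1,3).
At j = 10: j-1 = 9, so w_{10} = -4 - 90 + 72 + 504 = 482.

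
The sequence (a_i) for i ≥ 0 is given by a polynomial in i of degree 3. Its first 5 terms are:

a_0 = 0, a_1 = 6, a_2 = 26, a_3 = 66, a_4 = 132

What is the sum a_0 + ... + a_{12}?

1st diffs: 6, 20, 40, 66.
2nd diffs: 14, 20, 26.
3rd diffs: 6, 6 (constant).
Newton forward-difference form: a_i = 6·C(i,1) + 14·C(i,2) + 6·C(i,3).
Continuing: …, 230, 366, 546, 776, …, a_{12} = 2316.
Summing i = 0..12 (13 terms) gives 8762.

8762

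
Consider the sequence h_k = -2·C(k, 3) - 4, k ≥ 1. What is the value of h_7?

C(7, 3) = 35, so h_7 = -74.

-74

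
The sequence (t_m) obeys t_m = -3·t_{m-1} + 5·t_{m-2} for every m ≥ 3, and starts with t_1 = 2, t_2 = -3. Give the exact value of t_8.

-22767

Iterate the recurrence:
t_3 = 19  t_4 = -72  t_5 = 311  t_6 = -1293  t_7 = 5434  t_8 = -22767.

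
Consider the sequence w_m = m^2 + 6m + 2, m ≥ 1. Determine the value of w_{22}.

w_{22} = 1·22^2 + 6·22 + 2 = 618.

618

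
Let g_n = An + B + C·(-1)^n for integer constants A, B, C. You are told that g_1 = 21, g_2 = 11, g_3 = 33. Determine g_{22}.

Write the equations: A + B - C = 21; 2A + B + C = 11; 3A + B - C = 33.
Subtracting the first from the second: A + 2C = -10.
Subtracting the second from the third: A - 2C = 22.
Solving: C = -8, A = 6, then B = 7.
Hence g_{22} = 6·22 + 7 + (-8)·1 = 131.

131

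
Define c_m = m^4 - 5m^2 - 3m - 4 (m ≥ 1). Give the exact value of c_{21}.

c_{21} = 1·21^4 - 5·21^2 - 3·21 - 4 = 192209.

192209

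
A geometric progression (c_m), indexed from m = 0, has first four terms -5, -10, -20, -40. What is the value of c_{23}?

Common ratio r = 2.
c_m = (-5)·2^(m-0).
c_{23} = (-5)·2^23 = -41943040.

-41943040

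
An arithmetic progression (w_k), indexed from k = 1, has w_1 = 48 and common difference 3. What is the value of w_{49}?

w_k = 48 + (k - 1)·3.
w_{49} = 48 + 48·3 = 192.

192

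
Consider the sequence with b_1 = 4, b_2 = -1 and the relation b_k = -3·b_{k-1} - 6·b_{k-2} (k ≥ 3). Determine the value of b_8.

-1971

b_3 = -21, b_4 = 69, b_5 = -81, b_6 = -171, b_7 = 999, b_8 = -1971.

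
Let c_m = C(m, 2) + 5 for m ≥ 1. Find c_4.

C(4, 2) = 6, so c_4 = 11.

11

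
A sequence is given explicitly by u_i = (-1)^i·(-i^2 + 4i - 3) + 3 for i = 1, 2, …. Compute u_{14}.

-140

(-1)^14 = 1; -i^2 + 4i - 3 at i=14 is -143; so u_{14} = -140.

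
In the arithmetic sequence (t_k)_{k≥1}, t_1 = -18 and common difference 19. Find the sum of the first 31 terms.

t_k = -18 + (k - 1)·19.
t_{31} = 552; S = 31·(-18 + 552)/2 = 8277.

8277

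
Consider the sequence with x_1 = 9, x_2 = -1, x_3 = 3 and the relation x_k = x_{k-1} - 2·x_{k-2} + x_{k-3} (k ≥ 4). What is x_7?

-18

Step forward from the initial values:
x_4 = 14; x_5 = 7; x_6 = -18; x_7 = -18.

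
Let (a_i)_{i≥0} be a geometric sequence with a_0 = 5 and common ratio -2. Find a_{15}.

-163840

a_i = 5·(-2)^(i-0).
a_{15} = 5·(-2)^15 = -163840.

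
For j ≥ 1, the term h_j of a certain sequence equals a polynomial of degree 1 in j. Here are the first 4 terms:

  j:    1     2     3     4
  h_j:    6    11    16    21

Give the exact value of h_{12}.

1st diffs: 5, 5, 5 (constant).
So h_j = 5j + 1.
Evaluating at j = 12 gives h_{12} = 61.

61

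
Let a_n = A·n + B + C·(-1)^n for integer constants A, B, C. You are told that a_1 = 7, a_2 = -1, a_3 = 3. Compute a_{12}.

At n = 1, 2, 3: A + B - C = 7; 2A + B + C = -1; 3A + B - C = 3.
Subtracting the first from the second: A + 2C = -8.
Subtracting the second from the third: A - 2C = 4.
Solving: C = -3, A = -2, then B = 6.
Hence a_{12} = -2·12 + 6 + (-3)·1 = -21.

-21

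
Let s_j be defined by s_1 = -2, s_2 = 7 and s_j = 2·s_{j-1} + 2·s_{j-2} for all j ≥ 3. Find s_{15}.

2062720

Compute successive terms:
s_3 = 10;  s_4 = 34;  s_5 = 88;  …;  s_{12} = 101152;  s_{13} = 276352;  s_{14} = 755008;  s_{15} = 2062720.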